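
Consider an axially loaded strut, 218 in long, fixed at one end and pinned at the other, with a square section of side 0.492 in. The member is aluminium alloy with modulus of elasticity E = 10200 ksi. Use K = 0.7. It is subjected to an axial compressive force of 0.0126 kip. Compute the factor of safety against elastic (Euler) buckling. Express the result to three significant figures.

n ≈ 1.68

I = a⁴/12 = 0.492⁴/12 = 4.883×10^-3 in⁴
Effective length L_e = K·L = 0.7 × 218 = 152.6 in
P_cr = π²EI / L_e² = π² × 10200×10³ × 4.883×10^-3 / 152.6² = 21.11 lb
Factor of safety n = P_cr / P = 0.021109 / 0.0126 = 1.68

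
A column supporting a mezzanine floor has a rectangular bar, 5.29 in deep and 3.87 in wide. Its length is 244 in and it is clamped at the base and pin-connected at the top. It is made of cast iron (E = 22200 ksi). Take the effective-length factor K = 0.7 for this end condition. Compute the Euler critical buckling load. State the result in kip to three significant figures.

P_cr ≈ 192 kip

Buckling occurs about the weak axis: I_min = h·b³/12 with b = 3.87 in (the shorter side).
I_min = 5.29×3.87³/12 = 25.55 in⁴
Effective length L_e = K·L = 0.7 × 244 = 170.8 in
P_cr = π²EI / L_e² = π² × 22200×10³ × 25.55 / 170.8² = 1.919×10^5 lb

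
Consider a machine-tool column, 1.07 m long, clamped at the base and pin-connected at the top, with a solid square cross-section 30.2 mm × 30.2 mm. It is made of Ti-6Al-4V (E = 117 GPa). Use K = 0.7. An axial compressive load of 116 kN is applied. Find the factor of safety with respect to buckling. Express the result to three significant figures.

I = a⁴/12 = 30.2⁴/12 = 6.932×10^4 mm⁴
I = 6.932×10^4 mm⁴ = 6.932×10^-8 m⁴
Effective length L_e = K·L = 0.7 × 1.07 = 0.7490 m
P_cr = π²EI / L_e² = π² × 117×10⁹ × 6.932×10^-8 / 0.7490² = 1.427×10^5 N
Factor of safety n = P_cr / P = 142.68 / 116 = 1.23

n ≈ 1.23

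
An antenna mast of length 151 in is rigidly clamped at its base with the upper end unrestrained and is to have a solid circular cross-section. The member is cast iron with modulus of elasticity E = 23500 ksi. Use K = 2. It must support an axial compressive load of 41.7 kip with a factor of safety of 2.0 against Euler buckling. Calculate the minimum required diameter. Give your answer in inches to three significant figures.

Required P_cr = n·P = 2.0 × 41.7 = 83.40 kip
L_e = K·L = 2 × 151 = 302.0 in
Required I = P_cr·L_e²/(π²E) = 8.340×10^4 × 302.0² / (π² × 2.35×10^7) = 32.80 in⁴
Solid circle: I = πd⁴/64  ⇒  d = (64I/π)^(1/4) = (64×32.80/π)^(1/4) = 5.08 in

d ≈ 5.08 in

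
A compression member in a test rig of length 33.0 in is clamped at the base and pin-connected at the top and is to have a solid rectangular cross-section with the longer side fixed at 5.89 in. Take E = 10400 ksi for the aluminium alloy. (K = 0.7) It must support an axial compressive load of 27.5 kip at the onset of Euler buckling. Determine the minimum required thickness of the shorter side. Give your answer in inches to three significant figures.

L_e = K·L = 0.7 × 33.0 = 23.10 in
Required I = P_cr·L_e²/(π²E) = 2.750×10^4 × 23.10² / (π² × 1.04×10^7) = 0.1430 in⁴
Rectangle, weak axis: I_min = h·b³/12 with h = 5.89 in fixed  ⇒  b = (12I/h)^(1/3) = 0.663 in

b ≈ 0.663 in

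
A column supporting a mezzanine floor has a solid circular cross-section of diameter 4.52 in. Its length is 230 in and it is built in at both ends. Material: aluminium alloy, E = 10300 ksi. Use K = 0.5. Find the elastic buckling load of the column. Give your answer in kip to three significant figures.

P_cr ≈ 157 kip

I = πd⁴/64 = π×4.52⁴/64 = 20.49 in⁴
Effective length L_e = K·L = 0.5 × 230 = 115.0 in
P_cr = π²EI / L_e² = π² × 10300×10³ × 20.49 / 115.0² = 1.575×10^5 lb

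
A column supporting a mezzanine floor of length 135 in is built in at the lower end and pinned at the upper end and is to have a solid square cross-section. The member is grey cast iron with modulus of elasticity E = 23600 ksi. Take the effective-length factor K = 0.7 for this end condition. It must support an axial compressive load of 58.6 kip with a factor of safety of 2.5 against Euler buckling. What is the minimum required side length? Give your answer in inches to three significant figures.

a ≈ 2.87 in

Required P_cr = n·P = 2.5 × 58.6 = 146.5 kip
L_e = K·L = 0.7 × 135 = 94.50 in
Required I = P_cr·L_e²/(π²E) = 1.465×10^5 × 94.50² / (π² × 2.36×10^7) = 5.617 in⁴
Solid square: I = a⁴/12  ⇒  a = (12I)^(1/4) = (12×5.617)^(1/4) = 2.87 in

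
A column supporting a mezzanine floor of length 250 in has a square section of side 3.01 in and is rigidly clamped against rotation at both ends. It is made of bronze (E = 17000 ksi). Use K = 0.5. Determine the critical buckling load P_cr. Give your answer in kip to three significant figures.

P_cr ≈ 73.5 kip

I = a⁴/12 = 3.01⁴/12 = 6.840 in⁴
Effective length L_e = K·L = 0.5 × 250 = 125.0 in
P_cr = π²EI / L_e² = π² × 17000×10³ × 6.840 / 125.0² = 7.345×10^4 lb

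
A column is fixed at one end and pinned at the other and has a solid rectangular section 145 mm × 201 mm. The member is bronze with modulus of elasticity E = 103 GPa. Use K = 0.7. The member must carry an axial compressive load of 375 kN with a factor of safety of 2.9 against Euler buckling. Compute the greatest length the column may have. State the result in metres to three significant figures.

L_max ≈ 9.87 m

Buckling occurs about the weak axis: I_min = h·b³/12 with b = 145 mm (the shorter side).
I_min = 201×145³/12 = 5.106×10^7 mm⁴
I = 5.106×10^-5 m⁴
Required critical load P_cr = n·P = 2.9 × 375 = 1088 kN = 1.087×10^6 N
From P_cr = π²EI/(K·L)²:  L = (1/K)·√(π²EI/P_cr) = (1/0.7)·√(π²×1.03×10^11×5.106×10^-5/1.087×10^6)
L = 9.87 m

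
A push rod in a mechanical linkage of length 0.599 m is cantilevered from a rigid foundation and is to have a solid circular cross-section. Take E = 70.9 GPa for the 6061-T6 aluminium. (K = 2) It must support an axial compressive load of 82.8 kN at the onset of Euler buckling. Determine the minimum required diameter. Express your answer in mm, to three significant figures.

L_e = K·L = 2 × 0.599 = 1.198 m
Required I = P_cr·L_e²/(π²E) = 8.280×10^4 × 1.198² / (π² × 7.09×10^10) = 1.698×10^-7 m⁴
I_req = 1.698×10^5 mm⁴
Solid circle: I = πd⁴/64  ⇒  d = (64I/π)^(1/4) = (64×1.698×10^5/π)^(1/4) = 43.1 mm

d ≈ 43.1 mm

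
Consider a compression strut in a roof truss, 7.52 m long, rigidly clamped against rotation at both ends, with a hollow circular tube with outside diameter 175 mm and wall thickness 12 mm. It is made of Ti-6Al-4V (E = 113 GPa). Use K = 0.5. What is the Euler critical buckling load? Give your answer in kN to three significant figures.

P_cr ≈ 1620 kN

Inner diameter d_i = 175 − 2×12 = 151.0 mm
I = π(d_o⁴ − d_i⁴)/64 = π(175⁴ − 151.0⁴)/64 = 2.052×10^7 mm⁴
I = 2.052×10^7 mm⁴ = 2.052×10^-5 m⁴
Effective length L_e = K·L = 0.5 × 7.52 = 3.760 m
P_cr = π²EI / L_e² = π² × 113×10⁹ × 2.052×10^-5 / 3.760² = 1.619×10^6 N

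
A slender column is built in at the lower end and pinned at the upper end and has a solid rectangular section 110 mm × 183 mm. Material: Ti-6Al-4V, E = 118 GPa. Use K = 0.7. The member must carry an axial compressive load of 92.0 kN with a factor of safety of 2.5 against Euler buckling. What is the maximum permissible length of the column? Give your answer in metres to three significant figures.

L_max ≈ 14.5 m

Buckling occurs about the weak axis: I_min = h·b³/12 with b = 110 mm (the shorter side).
I_min = 183×110³/12 = 2.030×10^7 mm⁴
I = 2.030×10^-5 m⁴
Required critical load P_cr = n·P = 2.5 × 92.0 = 230.0 kN = 2.300×10^5 N
From P_cr = π²EI/(K·L)²:  L = (1/K)·√(π²EI/P_cr) = (1/0.7)·√(π²×1.18×10^11×2.030×10^-5/2.300×10^5)
L = 14.5 m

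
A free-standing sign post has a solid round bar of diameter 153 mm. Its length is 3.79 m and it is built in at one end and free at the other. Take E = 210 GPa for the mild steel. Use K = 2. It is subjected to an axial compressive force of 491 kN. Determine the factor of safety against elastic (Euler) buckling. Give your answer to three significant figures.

n ≈ 1.98

I = πd⁴/64 = π×153⁴/64 = 2.690×10^7 mm⁴
I = 2.690×10^7 mm⁴ = 2.690×10^-5 m⁴
Effective length L_e = K·L = 2 × 3.79 = 7.580 m
P_cr = π²EI / L_e² = π² × 210×10⁹ × 2.690×10^-5 / 7.580² = 9.703×10^5 N
Factor of safety n = P_cr / P = 970.32 / 491 = 1.98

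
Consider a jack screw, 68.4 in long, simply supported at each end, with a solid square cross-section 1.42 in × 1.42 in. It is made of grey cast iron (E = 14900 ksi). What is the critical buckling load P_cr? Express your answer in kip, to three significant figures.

I = a⁴/12 = 1.42⁴/12 = 0.3388 in⁴
Effective length L_e = K·L = 1 × 68.4 = 68.40 in
P_cr = π²EI / L_e² = π² × 14900×10³ × 0.3388 / 68.40² = 1.065×10^4 lb

P_cr ≈ 10.6 kip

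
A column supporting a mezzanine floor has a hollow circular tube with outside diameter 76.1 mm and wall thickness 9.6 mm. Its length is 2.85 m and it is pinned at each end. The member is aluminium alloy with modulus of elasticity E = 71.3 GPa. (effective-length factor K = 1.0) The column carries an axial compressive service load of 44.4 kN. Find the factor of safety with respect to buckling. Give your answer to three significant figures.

Inner diameter d_i = 76.1 − 2×9.6 = 56.90 mm
I = π(d_o⁴ − d_i⁴)/64 = π(76.1⁴ − 56.90⁴)/64 = 1.132×10^6 mm⁴
I = 1.132×10^6 mm⁴ = 1.132×10^-6 m⁴
Effective length L_e = K·L = 1 × 2.85 = 2.850 m
P_cr = π²EI / L_e² = π² × 71.3×10⁹ × 1.132×10^-6 / 2.850² = 9.805×10^4 N
Factor of safety n = P_cr / P = 98.051 / 44.4 = 2.21

n ≈ 2.21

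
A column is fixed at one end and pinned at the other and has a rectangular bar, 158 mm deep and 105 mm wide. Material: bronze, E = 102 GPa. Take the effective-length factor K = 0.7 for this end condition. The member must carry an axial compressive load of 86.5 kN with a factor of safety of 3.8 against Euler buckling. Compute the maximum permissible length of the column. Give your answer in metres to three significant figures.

L_max ≈ 9.76 m

Buckling occurs about the weak axis: I_min = h·b³/12 with b = 105 mm (the shorter side).
I_min = 158×105³/12 = 1.524×10^7 mm⁴
I = 1.524×10^-5 m⁴
Required critical load P_cr = n·P = 3.8 × 86.5 = 328.7 kN = 3.287×10^5 N
From P_cr = π²EI/(K·L)²:  L = (1/K)·√(π²EI/P_cr) = (1/0.7)·√(π²×1.02×10^11×1.524×10^-5/3.287×10^5)
L = 9.76 m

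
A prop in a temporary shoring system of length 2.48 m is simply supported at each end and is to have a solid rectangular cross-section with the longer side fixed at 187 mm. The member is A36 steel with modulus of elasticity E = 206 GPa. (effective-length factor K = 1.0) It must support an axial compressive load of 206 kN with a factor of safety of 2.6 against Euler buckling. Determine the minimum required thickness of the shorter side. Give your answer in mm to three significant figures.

b ≈ 47.0 mm

Required P_cr = n·P = 2.6 × 206 = 535.6 kN
L_e = K·L = 1 × 2.48 = 2.480 m
Required I = P_cr·L_e²/(π²E) = 5.356×10^5 × 2.480² / (π² × 2.06×10^11) = 1.620×10^-6 m⁴
I_req = 1.620×10^6 mm⁴
Rectangle, weak axis: I_min = h·b³/12 with h = 187 mm fixed  ⇒  b = (12I/h)^(1/3) = 47.0 mm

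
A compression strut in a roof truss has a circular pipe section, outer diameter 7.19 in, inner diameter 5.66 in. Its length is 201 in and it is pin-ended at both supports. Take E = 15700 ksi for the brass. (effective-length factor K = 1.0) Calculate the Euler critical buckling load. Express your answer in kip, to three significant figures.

d_o = 7.19 in, d_i = 5.66 in
I = π(d_o⁴ − d_i⁴)/64 = π(7.19⁴ − 5.660⁴)/64 = 80.81 in⁴
Effective length L_e = K·L = 1 × 201 = 201.0 in
P_cr = π²EI / L_e² = π² × 15700×10³ × 80.81 / 201.0² = 3.099×10^5 lb

P_cr ≈ 310 kip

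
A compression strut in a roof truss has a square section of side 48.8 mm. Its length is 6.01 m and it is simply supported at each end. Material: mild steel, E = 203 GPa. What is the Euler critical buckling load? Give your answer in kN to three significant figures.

P_cr ≈ 26.2 kN

I = a⁴/12 = 48.8⁴/12 = 4.726×10^5 mm⁴
I = 4.726×10^5 mm⁴ = 4.726×10^-7 m⁴
Effective length L_e = K·L = 1 × 6.01 = 6.010 m
P_cr = π²EI / L_e² = π² × 203×10⁹ × 4.726×10^-7 / 6.010² = 2.621×10^4 N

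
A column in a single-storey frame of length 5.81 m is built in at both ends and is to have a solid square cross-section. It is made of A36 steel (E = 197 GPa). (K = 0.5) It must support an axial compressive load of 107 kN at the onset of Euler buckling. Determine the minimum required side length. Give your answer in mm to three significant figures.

a ≈ 48.6 mm

L_e = K·L = 0.5 × 5.81 = 2.905 m
Required I = P_cr·L_e²/(π²E) = 1.070×10^5 × 2.905² / (π² × 1.97×10^11) = 4.644×10^-7 m⁴
I_req = 4.644×10^5 mm⁴
Solid square: I = a⁴/12  ⇒  a = (12I)^(1/4) = (12×4.644×10^5)^(1/4) = 48.6 mm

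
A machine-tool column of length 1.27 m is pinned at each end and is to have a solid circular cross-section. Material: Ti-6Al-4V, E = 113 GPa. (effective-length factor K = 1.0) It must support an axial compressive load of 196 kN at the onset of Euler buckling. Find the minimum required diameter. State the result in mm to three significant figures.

d ≈ 49.0 mm

L_e = K·L = 1 × 1.27 = 1.270 m
Required I = P_cr·L_e²/(π²E) = 1.960×10^5 × 1.270² / (π² × 1.13×10^11) = 2.835×10^-7 m⁴
I_req = 2.835×10^5 mm⁴
Solid circle: I = πd⁴/64  ⇒  d = (64I/π)^(1/4) = (64×2.835×10^5/π)^(1/4) = 49.0 mm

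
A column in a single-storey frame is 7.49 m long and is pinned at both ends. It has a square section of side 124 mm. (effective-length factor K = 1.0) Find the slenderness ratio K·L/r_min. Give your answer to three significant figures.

λ ≈ 209

For a square r = a/√12 = 124/√12 = 35.80 mm
L_e = K·L = 1 × 7.49 m = 7.490 m = 7490.0 mm
λ = L_e / r_min = 7490.0 / 35.80 = 209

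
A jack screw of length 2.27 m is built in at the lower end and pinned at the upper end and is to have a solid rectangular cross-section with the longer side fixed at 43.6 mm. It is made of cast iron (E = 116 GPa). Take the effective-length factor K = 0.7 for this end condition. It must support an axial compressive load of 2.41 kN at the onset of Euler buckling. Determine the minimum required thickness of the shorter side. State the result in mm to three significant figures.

L_e = K·L = 0.7 × 2.27 = 1.589 m
Required I = P_cr·L_e²/(π²E) = 2.410×10^3 × 1.589² / (π² × 1.16×10^11) = 5.315×10^-9 m⁴
I_req = 5.315×10^3 mm⁴
Rectangle, weak axis: I_min = h·b³/12 with h = 43.6 mm fixed  ⇒  b = (12I/h)^(1/3) = 11.4 mm

b ≈ 11.4 mm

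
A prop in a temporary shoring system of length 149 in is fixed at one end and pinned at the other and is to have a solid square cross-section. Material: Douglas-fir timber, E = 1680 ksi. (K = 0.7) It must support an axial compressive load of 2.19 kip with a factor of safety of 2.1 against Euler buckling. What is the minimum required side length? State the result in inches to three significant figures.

Required P_cr = n·P = 2.1 × 2.19 = 4.599 kip
L_e = K·L = 0.7 × 149 = 104.3 in
Required I = P_cr·L_e²/(π²E) = 4.599×10^3 × 104.3² / (π² × 1.68×10^6) = 3.017 in⁴
Solid square: I = a⁴/12  ⇒  a = (12I)^(1/4) = (12×3.017)^(1/4) = 2.45 in

a ≈ 2.45 in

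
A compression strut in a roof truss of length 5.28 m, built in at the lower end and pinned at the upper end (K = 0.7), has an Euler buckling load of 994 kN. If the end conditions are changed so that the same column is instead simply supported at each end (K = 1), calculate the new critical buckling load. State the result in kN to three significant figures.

P_cr ∝ 1/K², so P_cr,new = P_cr,old × (K_old/K_new)² = 994 × (0.7/1)²
= 994 × 0.4900 = 487 kN

P_cr ≈ 487 kN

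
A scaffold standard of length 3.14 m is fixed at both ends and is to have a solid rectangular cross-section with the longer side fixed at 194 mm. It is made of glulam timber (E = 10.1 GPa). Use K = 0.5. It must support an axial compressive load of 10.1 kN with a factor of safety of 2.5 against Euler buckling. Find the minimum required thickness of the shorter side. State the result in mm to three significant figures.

Required P_cr = n·P = 2.5 × 10.1 = 25.25 kN
L_e = K·L = 0.5 × 3.14 = 1.570 m
Required I = P_cr·L_e²/(π²E) = 2.525×10^4 × 1.570² / (π² × 1.01×10^10) = 6.244×10^-7 m⁴
I_req = 6.244×10^5 mm⁴
Rectangle, weak axis: I_min = h·b³/12 with h = 194 mm fixed  ⇒  b = (12I/h)^(1/3) = 33.8 mm

b ≈ 33.8 mm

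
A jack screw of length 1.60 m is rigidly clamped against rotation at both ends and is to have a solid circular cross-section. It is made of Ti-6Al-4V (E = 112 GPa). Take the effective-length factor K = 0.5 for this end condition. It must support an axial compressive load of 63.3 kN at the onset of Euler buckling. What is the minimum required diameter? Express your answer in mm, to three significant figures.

d ≈ 29.4 mm

L_e = K·L = 0.5 × 1.60 = 0.8000 m
Required I = P_cr·L_e²/(π²E) = 6.330×10^4 × 0.8000² / (π² × 1.12×10^11) = 3.665×10^-8 m⁴
I_req = 3.665×10^4 mm⁴
Solid circle: I = πd⁴/64  ⇒  d = (64I/π)^(1/4) = (64×3.665×10^4/π)^(1/4) = 29.4 mm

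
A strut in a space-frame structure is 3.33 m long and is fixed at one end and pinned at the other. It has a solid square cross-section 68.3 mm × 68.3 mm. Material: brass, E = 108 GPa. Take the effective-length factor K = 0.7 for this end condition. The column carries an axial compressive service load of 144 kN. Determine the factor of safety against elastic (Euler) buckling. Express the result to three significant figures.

I = a⁴/12 = 68.3⁴/12 = 1.813×10^6 mm⁴
I = 1.813×10^6 mm⁴ = 1.813×10^-6 m⁴
Effective length L_e = K·L = 0.7 × 3.33 = 2.331 m
P_cr = π²EI / L_e² = π² × 108×10⁹ × 1.813×10^-6 / 2.331² = 3.557×10^5 N
Factor of safety n = P_cr / P = 355.75 / 144 = 2.47

n ≈ 2.47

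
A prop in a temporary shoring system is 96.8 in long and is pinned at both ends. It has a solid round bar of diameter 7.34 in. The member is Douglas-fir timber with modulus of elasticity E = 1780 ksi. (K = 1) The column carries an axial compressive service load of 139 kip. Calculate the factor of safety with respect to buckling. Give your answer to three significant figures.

I = πd⁴/64 = π×7.34⁴/64 = 142.5 in⁴
Effective length L_e = K·L = 1 × 96.8 = 96.80 in
P_cr = π²EI / L_e² = π² × 1780×10³ × 142.5 / 96.80² = 2.671×10^5 lb
Factor of safety n = P_cr / P = 267.13 / 139 = 1.92

n ≈ 1.92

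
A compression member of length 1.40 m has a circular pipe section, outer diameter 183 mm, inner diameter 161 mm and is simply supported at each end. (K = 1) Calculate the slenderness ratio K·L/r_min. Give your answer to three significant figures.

d_o = 183 mm, d_i = 161 mm
I = π(d_o⁴ − d_i⁴)/64 = π(183⁴ − 161.0⁴)/64 = 2.207×10^7 mm⁴
A = 5.944×10^3 mm²;  r_min = √(I/A) = √(2.207×10^7/5.944×10^3) = 60.94 mm
L_e = K·L = 1 × 1.40 m = 1.400 m = 1400.0 mm
λ = L_e / r_min = 1400.0 / 60.94 = 23.0

λ ≈ 23.0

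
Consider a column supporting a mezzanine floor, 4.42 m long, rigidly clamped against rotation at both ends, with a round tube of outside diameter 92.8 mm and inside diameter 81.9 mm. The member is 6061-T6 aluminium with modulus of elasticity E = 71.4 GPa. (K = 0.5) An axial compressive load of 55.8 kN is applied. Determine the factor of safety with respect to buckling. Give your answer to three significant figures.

n ≈ 3.70

d_o = 92.8 mm, d_i = 81.9 mm
I = π(d_o⁴ − d_i⁴)/64 = π(92.8⁴ − 81.90⁴)/64 = 1.432×10^6 mm⁴
I = 1.432×10^6 mm⁴ = 1.432×10^-6 m⁴
Effective length L_e = K·L = 0.5 × 4.42 = 2.210 m
P_cr = π²EI / L_e² = π² × 71.4×10⁹ × 1.432×10^-6 / 2.210² = 2.066×10^5 N
Factor of safety n = P_cr / P = 206.61 / 55.8 = 3.70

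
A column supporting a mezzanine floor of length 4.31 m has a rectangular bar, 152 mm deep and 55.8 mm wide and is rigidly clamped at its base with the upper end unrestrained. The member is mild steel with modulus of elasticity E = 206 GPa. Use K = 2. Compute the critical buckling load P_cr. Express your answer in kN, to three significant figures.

Buckling occurs about the weak axis: I_min = h·b³/12 with b = 55.8 mm (the shorter side).
I_min = 152×55.8³/12 = 2.201×10^6 mm⁴
I = 2.201×10^6 mm⁴ = 2.201×10^-6 m⁴
Effective length L_e = K·L = 2 × 4.31 = 8.620 m
P_cr = π²EI / L_e² = π² × 206×10⁹ × 2.201×10^-6 / 8.620² = 6.022×10^4 N

P_cr ≈ 60.2 kN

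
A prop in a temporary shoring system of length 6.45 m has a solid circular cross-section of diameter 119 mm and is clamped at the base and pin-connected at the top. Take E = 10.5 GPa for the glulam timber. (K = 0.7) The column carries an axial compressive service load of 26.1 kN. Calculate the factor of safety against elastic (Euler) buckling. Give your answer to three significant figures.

n ≈ 1.92

I = πd⁴/64 = π×119⁴/64 = 9.844×10^6 mm⁴
I = 9.844×10^6 mm⁴ = 9.844×10^-6 m⁴
Effective length L_e = K·L = 0.7 × 6.45 = 4.515 m
P_cr = π²EI / L_e² = π² × 10.5×10⁹ × 9.844×10^-6 / 4.515² = 5.004×10^4 N
Factor of safety n = P_cr / P = 50.042 / 26.1 = 1.92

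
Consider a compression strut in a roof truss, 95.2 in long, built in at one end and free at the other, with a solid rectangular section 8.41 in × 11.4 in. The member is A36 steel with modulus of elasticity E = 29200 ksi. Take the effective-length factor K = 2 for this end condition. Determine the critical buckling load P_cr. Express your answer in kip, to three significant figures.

Buckling occurs about the weak axis: I_min = h·b³/12 with b = 8.41 in (the shorter side).
I_min = 11.4×8.41³/12 = 565.1 in⁴
Effective length L_e = K·L = 2 × 95.2 = 190.4 in
P_cr = π²EI / L_e² = π² × 29200×10³ × 565.1 / 190.4² = 4.492×10^6 lb

P_cr ≈ 4490 kip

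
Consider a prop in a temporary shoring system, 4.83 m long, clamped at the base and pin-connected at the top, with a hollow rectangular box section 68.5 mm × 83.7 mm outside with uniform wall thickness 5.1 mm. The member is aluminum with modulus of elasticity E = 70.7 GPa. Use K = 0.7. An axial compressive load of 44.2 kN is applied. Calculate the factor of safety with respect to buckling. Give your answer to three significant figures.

Inner dimensions: h_i = 83.7 − 2×5.1 = 73.50 mm, b_i = 68.5 − 2×5.1 = 58.30 mm
Weak-axis I_min = (h_o·b_o³ − h_i·b_i³)/12 with b_o = 68.5, b_i = 58.30 mm (shorter outer/inner sides).
I_min = (83.7×68.5³ − 73.50×58.30³)/12 = 1.028×10^6 mm⁴
I = 1.028×10^6 mm⁴ = 1.028×10^-6 m⁴
Effective length L_e = K·L = 0.7 × 4.83 = 3.381 m
P_cr = π²EI / L_e² = π² × 70.7×10⁹ × 1.028×10^-6 / 3.381² = 6.276×10^4 N
Factor of safety n = P_cr / P = 62.763 / 44.2 = 1.42

n ≈ 1.42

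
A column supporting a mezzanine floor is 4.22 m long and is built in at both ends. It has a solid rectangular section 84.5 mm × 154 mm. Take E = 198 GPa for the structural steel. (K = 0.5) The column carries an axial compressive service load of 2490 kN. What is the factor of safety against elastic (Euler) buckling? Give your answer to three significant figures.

n ≈ 1.36

Buckling occurs about the weak axis: I_min = h·b³/12 with b = 84.5 mm (the shorter side).
I_min = 154×84.5³/12 = 7.743×10^6 mm⁴
I = 7.743×10^6 mm⁴ = 7.743×10^-6 m⁴
Effective length L_e = K·L = 0.5 × 4.22 = 2.110 m
P_cr = π²EI / L_e² = π² × 198×10⁹ × 7.743×10^-6 / 2.110² = 3.399×10^6 N
Factor of safety n = P_cr / P = 3398.7 / 2490 = 1.36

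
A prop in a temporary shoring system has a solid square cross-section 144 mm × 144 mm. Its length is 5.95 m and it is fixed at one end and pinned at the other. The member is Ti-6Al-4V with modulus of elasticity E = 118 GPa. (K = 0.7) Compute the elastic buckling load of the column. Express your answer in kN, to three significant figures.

P_cr ≈ 2410 kN

I = a⁴/12 = 144⁴/12 = 3.583×10^7 mm⁴
I = 3.583×10^7 mm⁴ = 3.583×10^-5 m⁴
Effective length L_e = K·L = 0.7 × 5.95 = 4.165 m
P_cr = π²EI / L_e² = π² × 118×10⁹ × 3.583×10^-5 / 4.165² = 2.406×10^6 N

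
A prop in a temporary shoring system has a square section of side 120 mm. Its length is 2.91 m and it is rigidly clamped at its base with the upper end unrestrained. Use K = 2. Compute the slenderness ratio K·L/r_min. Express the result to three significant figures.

For a square r = a/√12 = 120/√12 = 34.64 mm
L_e = K·L = 2 × 2.91 m = 5.820 m = 5820.0 mm
λ = L_e / r_min = 5820.0 / 34.64 = 168

λ ≈ 168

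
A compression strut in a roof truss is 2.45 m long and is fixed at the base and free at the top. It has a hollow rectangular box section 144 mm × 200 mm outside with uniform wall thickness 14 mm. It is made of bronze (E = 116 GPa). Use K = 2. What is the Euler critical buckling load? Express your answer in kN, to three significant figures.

Inner dimensions: h_i = 200 − 2×14 = 172.0 mm, b_i = 144 − 2×14 = 116.0 mm
Weak-axis I_min = (h_o·b_o³ − h_i·b_i³)/12 with b_o = 144, b_i = 116.0 mm (shorter outer/inner sides).
I_min = (200×144³ − 172.0×116.0³)/12 = 2.739×10^7 mm⁴
I = 2.739×10^7 mm⁴ = 2.739×10^-5 m⁴
Effective length L_e = K·L = 2 × 2.45 = 4.900 m
P_cr = π²EI / L_e² = π² × 116×10⁹ × 2.739×10^-5 / 4.900² = 1.306×10^6 N

P_cr ≈ 1310 kN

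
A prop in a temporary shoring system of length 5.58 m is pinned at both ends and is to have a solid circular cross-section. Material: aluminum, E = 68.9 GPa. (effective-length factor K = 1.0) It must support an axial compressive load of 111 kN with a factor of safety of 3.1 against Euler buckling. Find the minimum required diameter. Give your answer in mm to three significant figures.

Required P_cr = n·P = 3.1 × 111 = 344.1 kN
L_e = K·L = 1 × 5.58 = 5.580 m
Required I = P_cr·L_e²/(π²E) = 3.441×10^5 × 5.580² / (π² × 6.89×10^10) = 1.576×10^-5 m⁴
I_req = 1.576×10^7 mm⁴
Solid circle: I = πd⁴/64  ⇒  d = (64I/π)^(1/4) = (64×1.576×10^7/π)^(1/4) = 134 mm

d ≈ 134 mm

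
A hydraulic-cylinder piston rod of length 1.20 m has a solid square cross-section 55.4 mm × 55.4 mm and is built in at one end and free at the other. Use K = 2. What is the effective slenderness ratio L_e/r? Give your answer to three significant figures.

λ ≈ 150

For a square r = a/√12 = 55.4/√12 = 15.99 mm
L_e = K·L = 2 × 1.20 m = 2.400 m = 2400.0 mm
λ = L_e / r_min = 2400.0 / 15.99 = 150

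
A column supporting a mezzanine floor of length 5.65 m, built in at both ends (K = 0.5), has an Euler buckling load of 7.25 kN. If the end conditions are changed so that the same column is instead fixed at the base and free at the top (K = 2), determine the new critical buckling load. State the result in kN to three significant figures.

P_cr ≈ 0.453 kN

P_cr ∝ 1/K², so P_cr,new = P_cr,old × (K_old/K_new)² = 7.25 × (0.5/2)²
= 7.25 × 0.06250 = 0.453 kN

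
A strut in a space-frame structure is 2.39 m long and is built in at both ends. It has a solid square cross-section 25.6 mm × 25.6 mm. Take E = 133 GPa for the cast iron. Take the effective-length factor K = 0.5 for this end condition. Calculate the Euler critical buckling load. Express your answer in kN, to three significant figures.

I = a⁴/12 = 25.6⁴/12 = 3.579×10^4 mm⁴
I = 3.579×10^4 mm⁴ = 3.579×10^-8 m⁴
Effective length L_e = K·L = 0.5 × 2.39 = 1.195 m
P_cr = π²EI / L_e² = π² × 133×10⁹ × 3.579×10^-8 / 1.195² = 3.290×10^4 N

P_cr ≈ 32.9 kN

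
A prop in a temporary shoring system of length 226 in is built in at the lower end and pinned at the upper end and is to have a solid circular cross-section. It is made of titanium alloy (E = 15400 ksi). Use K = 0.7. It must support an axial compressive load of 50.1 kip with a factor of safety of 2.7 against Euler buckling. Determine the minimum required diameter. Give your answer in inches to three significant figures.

d ≈ 4.62 in

Required P_cr = n·P = 2.7 × 50.1 = 135.3 kip
L_e = K·L = 0.7 × 226 = 158.2 in
Required I = P_cr·L_e²/(π²E) = 1.353×10^5 × 158.2² / (π² × 1.54×10^7) = 22.27 in⁴
Solid circle: I = πd⁴/64  ⇒  d = (64I/π)^(1/4) = (64×22.27/π)^(1/4) = 4.62 in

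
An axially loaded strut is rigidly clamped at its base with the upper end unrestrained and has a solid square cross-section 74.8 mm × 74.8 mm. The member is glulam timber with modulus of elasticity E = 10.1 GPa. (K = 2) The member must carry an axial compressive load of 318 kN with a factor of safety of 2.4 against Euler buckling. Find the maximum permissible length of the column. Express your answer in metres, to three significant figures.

I = a⁴/12 = 74.8⁴/12 = 2.609×10^6 mm⁴
I = 2.609×10^-6 m⁴
Required critical load P_cr = n·P = 2.4 × 318 = 763.2 kN = 7.632×10^5 N
From P_cr = π²EI/(K·L)²:  L = (1/K)·√(π²EI/P_cr) = (1/2)·√(π²×1.01×10^10×2.609×10^-6/7.632×10^5)
L = 0.292 m

L_max ≈ 0.292 m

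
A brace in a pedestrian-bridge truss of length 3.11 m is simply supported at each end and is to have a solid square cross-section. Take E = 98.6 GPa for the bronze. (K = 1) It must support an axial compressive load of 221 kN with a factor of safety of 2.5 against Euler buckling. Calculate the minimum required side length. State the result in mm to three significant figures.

a ≈ 90.1 mm

Required P_cr = n·P = 2.5 × 221 = 552.5 kN
L_e = K·L = 1 × 3.11 = 3.110 m
Required I = P_cr·L_e²/(π²E) = 5.525×10^5 × 3.110² / (π² × 9.86×10^10) = 5.491×10^-6 m⁴
I_req = 5.491×10^6 mm⁴
Solid square: I = a⁴/12  ⇒  a = (12I)^(1/4) = (12×5.491×10^6)^(1/4) = 90.1 mm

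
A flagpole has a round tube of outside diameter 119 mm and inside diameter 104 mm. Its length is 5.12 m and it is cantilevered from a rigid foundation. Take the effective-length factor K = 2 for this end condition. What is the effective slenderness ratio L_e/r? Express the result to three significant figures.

λ ≈ 259

d_o = 119 mm, d_i = 104 mm
I = π(d_o⁴ − d_i⁴)/64 = π(119⁴ − 104.0⁴)/64 = 4.101×10^6 mm⁴
A = 2.627×10^3 mm²;  r_min = √(I/A) = √(4.101×10^6/2.627×10^3) = 39.51 mm
L_e = K·L = 2 × 5.12 m = 10.24 m = 10240 mm
λ = L_e / r_min = 10240 / 39.51 = 259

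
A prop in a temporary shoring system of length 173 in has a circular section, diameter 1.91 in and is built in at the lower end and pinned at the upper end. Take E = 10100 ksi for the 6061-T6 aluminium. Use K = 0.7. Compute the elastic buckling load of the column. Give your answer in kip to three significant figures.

I = πd⁴/64 = π×1.91⁴/64 = 0.6533 in⁴
Effective length L_e = K·L = 0.7 × 173 = 121.1 in
P_cr = π²EI / L_e² = π² × 10100×10³ × 0.6533 / 121.1² = 4.441×10^3 lb

P_cr ≈ 4.44 kip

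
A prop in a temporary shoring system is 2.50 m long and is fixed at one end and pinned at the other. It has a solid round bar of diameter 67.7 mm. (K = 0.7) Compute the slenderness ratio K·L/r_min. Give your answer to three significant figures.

For a solid circle r = d/4 = 67.7/4 = 16.92 mm
L_e = K·L = 0.7 × 2.50 m = 1.750 m = 1750.0 mm
λ = L_e / r_min = 1750.0 / 16.93 = 103

λ ≈ 103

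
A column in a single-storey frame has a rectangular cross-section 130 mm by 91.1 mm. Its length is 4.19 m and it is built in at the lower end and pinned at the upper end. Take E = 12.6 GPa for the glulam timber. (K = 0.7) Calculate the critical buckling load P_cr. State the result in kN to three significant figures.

P_cr ≈ 118 kN

Buckling occurs about the weak axis: I_min = h·b³/12 with b = 91.1 mm (the shorter side).
I_min = 130×91.1³/12 = 8.191×10^6 mm⁴
I = 8.191×10^6 mm⁴ = 8.191×10^-6 m⁴
Effective length L_e = K·L = 0.7 × 4.19 = 2.933 m
P_cr = π²EI / L_e² = π² × 12.6×10⁹ × 8.191×10^-6 / 2.933² = 1.184×10^5 N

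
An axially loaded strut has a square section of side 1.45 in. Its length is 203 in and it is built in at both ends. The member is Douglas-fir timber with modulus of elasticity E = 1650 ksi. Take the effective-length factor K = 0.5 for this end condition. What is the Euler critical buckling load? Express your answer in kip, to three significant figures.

P_cr ≈ 0.582 kip

I = a⁴/12 = 1.45⁴/12 = 0.3684 in⁴
Effective length L_e = K·L = 0.5 × 203 = 101.5 in
P_cr = π²EI / L_e² = π² × 1650×10³ × 0.3684 / 101.5² = 582.3 lb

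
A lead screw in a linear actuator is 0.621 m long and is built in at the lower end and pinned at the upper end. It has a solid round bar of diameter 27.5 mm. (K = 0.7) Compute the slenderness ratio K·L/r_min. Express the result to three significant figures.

For a solid circle r = d/4 = 27.5/4 = 6.875 mm
L_e = K·L = 0.7 × 0.621 m = 0.4347 m = 434.70 mm
λ = L_e / r_min = 434.70 / 6.875 = 63.2

λ ≈ 63.2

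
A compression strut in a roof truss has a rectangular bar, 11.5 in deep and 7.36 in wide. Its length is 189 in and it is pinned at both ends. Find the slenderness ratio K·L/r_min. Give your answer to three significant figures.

λ ≈ 89.0

For a rectangle r_min = b/√12 = 7.36/√12 = 2.125 in
L_e = K·L = 1 × 189 = 189.0 in
λ = L_e / r_min = 189.00 / 2.125 = 89.0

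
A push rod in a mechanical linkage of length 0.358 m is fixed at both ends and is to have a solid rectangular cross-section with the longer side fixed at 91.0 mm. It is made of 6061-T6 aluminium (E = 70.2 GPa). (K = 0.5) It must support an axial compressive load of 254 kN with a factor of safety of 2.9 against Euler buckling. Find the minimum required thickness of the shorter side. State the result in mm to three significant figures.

Required P_cr = n·P = 2.9 × 254 = 736.6 kN
L_e = K·L = 0.5 × 0.358 = 0.1790 m
Required I = P_cr·L_e²/(π²E) = 7.366×10^5 × 0.1790² / (π² × 7.02×10^10) = 3.406×10^-8 m⁴
I_req = 3.406×10^4 mm⁴
Rectangle, weak axis: I_min = h·b³/12 with h = 91.0 mm fixed  ⇒  b = (12I/h)^(1/3) = 16.5 mm

b ≈ 16.5 mm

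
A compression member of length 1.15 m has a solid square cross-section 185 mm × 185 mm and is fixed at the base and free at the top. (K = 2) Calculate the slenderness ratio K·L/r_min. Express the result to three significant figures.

I = a⁴/12 = 185⁴/12 = 9.761×10^7 mm⁴
A = 3.422×10^4 mm²;  r_min = √(I/A) = √(9.761×10^7/3.422×10^4) = 53.40 mm
L_e = K·L = 2 × 1.15 m = 2.300 m = 2300.0 mm
λ = L_e / r_min = 2300.0 / 53.40 = 43.1

λ ≈ 43.1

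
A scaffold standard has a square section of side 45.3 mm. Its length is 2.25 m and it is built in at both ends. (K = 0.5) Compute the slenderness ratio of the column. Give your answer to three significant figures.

λ ≈ 86.0

For a square r = a/√12 = 45.3/√12 = 13.08 mm
L_e = K·L = 0.5 × 2.25 m = 1.125 m = 1125.0 mm
λ = L_e / r_min = 1125.0 / 13.08 = 86.0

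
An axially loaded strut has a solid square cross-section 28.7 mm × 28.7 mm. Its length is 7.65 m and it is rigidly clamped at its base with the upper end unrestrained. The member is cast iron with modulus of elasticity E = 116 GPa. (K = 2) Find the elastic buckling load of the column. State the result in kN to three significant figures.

I = a⁴/12 = 28.7⁴/12 = 5.654×10^4 mm⁴
I = 5.654×10^4 mm⁴ = 5.654×10^-8 m⁴
Effective length L_e = K·L = 2 × 7.65 = 15.30 m
P_cr = π²EI / L_e² = π² × 116×10⁹ × 5.654×10^-8 / 15.30² = 276.5 N

P_cr ≈ 0.277 kN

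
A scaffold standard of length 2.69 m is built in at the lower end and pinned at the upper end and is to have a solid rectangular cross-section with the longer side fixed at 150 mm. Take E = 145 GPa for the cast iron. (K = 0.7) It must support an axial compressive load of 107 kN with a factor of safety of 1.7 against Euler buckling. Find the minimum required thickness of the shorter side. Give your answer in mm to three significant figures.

b ≈ 33.0 mm

Required P_cr = n·P = 1.7 × 107 = 181.9 kN
L_e = K·L = 0.7 × 2.69 = 1.883 m
Required I = P_cr·L_e²/(π²E) = 1.819×10^5 × 1.883² / (π² × 1.45×10^11) = 4.507×10^-7 m⁴
I_req = 4.507×10^5 mm⁴
Rectangle, weak axis: I_min = h·b³/12 with h = 150 mm fixed  ⇒  b = (12I/h)^(1/3) = 33.0 mm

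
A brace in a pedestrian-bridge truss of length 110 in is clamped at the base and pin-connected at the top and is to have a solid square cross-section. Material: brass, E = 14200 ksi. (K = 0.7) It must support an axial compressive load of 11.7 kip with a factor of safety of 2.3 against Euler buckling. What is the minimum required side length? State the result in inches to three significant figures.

a ≈ 1.92 in

Required P_cr = n·P = 2.3 × 11.7 = 26.91 kip
L_e = K·L = 0.7 × 110 = 77.00 in
Required I = P_cr·L_e²/(π²E) = 2.691×10^4 × 77.00² / (π² × 1.42×10^7) = 1.138 in⁴
Solid square: I = a⁴/12  ⇒  a = (12I)^(1/4) = (12×1.138)^(1/4) = 1.92 in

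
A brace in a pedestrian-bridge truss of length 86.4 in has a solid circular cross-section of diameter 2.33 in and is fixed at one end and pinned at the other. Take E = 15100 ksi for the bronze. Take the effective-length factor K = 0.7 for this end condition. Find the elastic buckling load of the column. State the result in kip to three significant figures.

I = πd⁴/64 = π×2.33⁴/64 = 1.447 in⁴
Effective length L_e = K·L = 0.7 × 86.4 = 60.48 in
P_cr = π²EI / L_e² = π² × 15100×10³ × 1.447 / 60.48² = 5.894×10^4 lb

P_cr ≈ 58.9 kip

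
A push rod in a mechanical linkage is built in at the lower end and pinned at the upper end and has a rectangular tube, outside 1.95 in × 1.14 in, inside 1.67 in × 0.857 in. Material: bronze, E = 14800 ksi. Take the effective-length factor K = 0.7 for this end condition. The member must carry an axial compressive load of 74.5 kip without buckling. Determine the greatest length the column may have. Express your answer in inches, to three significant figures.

Weak-axis I_min = (h_o·b_o³ − h_i·b_i³)/12 with b_o = 1.14, b_i = 0.8570 in (shorter outer/inner sides).
I_min = (1.95×1.14³ − 1.670×0.8570³)/12 = 0.1532 in⁴
At the buckling limit P_cr = P = 7.450×10^4 lb
From P_cr = π²EI/(K·L)²:  L = (1/K)·√(π²EI/P_cr) = (1/0.7)·√(π²×1.48×10^7×0.1532/7.450×10^4)
L = 24.8 in

L_max ≈ 24.8 in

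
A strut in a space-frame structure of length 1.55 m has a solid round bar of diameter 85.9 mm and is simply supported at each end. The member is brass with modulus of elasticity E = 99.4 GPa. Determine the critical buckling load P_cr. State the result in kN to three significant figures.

I = πd⁴/64 = π×85.9⁴/64 = 2.673×10^6 mm⁴
I = 2.673×10^6 mm⁴ = 2.673×10^-6 m⁴
Effective length L_e = K·L = 1 × 1.55 = 1.550 m
P_cr = π²EI / L_e² = π² × 99.4×10⁹ × 2.673×10^-6 / 1.550² = 1.091×10^6 N

P_cr ≈ 1090 kN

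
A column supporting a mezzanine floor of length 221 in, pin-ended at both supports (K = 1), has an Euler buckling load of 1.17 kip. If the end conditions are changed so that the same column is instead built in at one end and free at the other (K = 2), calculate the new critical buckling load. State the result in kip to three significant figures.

P_cr ≈ 0.292 kip

P_cr ∝ 1/K², so P_cr,new = P_cr,old × (K_old/K_new)² = 1.17 × (1/2)²
= 1.17 × 0.2500 = 0.292 kip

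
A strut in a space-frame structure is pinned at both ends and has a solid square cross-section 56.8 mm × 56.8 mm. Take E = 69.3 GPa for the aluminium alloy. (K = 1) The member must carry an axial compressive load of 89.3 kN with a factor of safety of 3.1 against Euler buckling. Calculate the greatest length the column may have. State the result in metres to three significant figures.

L_max ≈ 1.46 m

I = a⁴/12 = 56.8⁴/12 = 8.674×10^5 mm⁴
I = 8.674×10^-7 m⁴
Required critical load P_cr = n·P = 3.1 × 89.3 = 276.8 kN = 2.768×10^5 N
From P_cr = π²EI/(K·L)²:  L = (1/K)·√(π²EI/P_cr) = (1/1)·√(π²×6.93×10^10×8.674×10^-7/2.768×10^5)
L = 1.46 m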